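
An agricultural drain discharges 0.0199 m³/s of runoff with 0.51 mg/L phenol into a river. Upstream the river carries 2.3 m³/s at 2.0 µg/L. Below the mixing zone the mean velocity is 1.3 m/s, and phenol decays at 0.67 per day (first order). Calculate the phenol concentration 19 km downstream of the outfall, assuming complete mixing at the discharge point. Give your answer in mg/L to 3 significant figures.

0.00568 mg/L

2.0 µg/L = 0.002 mg/L.
After complete mixing, C₀ = (0.0199·0.51 + 2.3·0.002) / 2.32 = 0.006358 mg/L.
Travel time t = 1.9e+04 m / 1.3 m/s = 1.462e+04 s = 0.1692 d.
C = 0.006358·exp(−0.67·0.1692) = 0.006358·0.8928 = 0.005676 mg/L.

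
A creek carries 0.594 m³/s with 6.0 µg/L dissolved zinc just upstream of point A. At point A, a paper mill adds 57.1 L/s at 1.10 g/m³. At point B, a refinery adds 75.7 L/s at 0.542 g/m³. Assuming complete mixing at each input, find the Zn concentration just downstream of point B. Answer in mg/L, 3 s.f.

0.148 mg/L

6.0 µg/L = 0.006 mg/L.
57.1 L/s = 0.0571 m³/s.
After input A: C = (0.594·0.006 + 0.0571·1.1) / 0.6511 = 0.1019 mg/L.
75.7 L/s = 0.0757 m³/s.
After input B: C = (0.6511·0.1019 + 0.0757·0.542) / 0.7268 = 0.1478 mg/L.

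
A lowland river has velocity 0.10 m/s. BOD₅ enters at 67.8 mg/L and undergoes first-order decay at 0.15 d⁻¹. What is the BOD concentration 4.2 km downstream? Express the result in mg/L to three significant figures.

63.0 mg/L

Travel time t = 4.2 km / 0.10 m/s = 4200/0.10 = 4.2e+04 s = 0.4861 d.
First-order decay: C = 67.8·exp(−0.15·0.4861) = 67.8·0.9297 = 63.03 mg/L.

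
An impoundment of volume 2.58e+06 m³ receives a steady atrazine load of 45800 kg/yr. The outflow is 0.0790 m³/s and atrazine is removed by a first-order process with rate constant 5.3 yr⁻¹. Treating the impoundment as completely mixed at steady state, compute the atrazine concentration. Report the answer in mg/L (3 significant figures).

Outflow Q = 0.0790 m³/s × 3.156e+07 s/yr = 2.493e+06 m³/yr.
Steady-state CSTR mass balance: W = Q·C + k·V·C, so C = W/(Q + kV).
Q + kV = 2.493e+06 + 5.3·2.58e+06 = 1.617e+07 m³/yr.
C = 45800/1.617e+07 = 0.002833 kg/m³ = 2.833 mg/L.

2.83 mg/L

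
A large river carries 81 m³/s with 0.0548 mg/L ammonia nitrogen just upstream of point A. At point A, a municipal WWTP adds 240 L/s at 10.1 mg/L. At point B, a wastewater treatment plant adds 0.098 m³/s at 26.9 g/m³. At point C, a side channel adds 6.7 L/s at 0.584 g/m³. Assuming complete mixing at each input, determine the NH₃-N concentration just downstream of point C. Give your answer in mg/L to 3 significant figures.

240 L/s = 0.24 m³/s.
After input A: C = (81·0.0548 + 0.24·10.1) / 81.24 = 0.08448 mg/L.
After input B: C = (81.24·0.08448 + 0.098·26.9) / 81.34 = 0.1168 mg/L.
6.7 L/s = 0.0067 m³/s.
After input C: C = (81.34·0.1168 + 0.0067·0.584) / 81.34 = 0.1168 mg/L.

0.117 mg/L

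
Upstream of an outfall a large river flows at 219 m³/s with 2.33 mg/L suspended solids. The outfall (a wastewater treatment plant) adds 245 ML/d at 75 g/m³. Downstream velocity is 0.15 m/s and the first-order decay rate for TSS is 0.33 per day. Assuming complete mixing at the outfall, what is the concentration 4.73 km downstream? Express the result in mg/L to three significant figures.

2.89 mg/L

245 ML/d = 2.836 m³/s.
After complete mixing, C₀ = (2.836·75 + 219·2.33) / 221.8 = 3.259 mg/L.
Travel time t = 4730 m / 0.15 m/s = 3.153e+04 s = 0.365 d.
C = 3.259·exp(−0.33·0.365) = 3.259·0.8865 = 2.889 mg/L.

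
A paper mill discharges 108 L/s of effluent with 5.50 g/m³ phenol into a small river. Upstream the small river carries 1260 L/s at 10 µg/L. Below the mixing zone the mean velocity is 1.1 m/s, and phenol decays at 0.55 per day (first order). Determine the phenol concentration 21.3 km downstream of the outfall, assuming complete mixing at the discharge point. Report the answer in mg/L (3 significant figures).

108 L/s = 0.108 m³/s.
1260 L/s = 1.26 m³/s.
10 µg/L = 0.01 mg/L.
After complete mixing, C₀ = (0.108·5.5 + 1.26·0.01) / 1.368 = 0.4434 mg/L.
Travel time t = 2.13e+04 m / 1.1 m/s = 1.936e+04 s = 0.2241 d.
C = 0.4434·exp(−0.55·0.2241) = 0.4434·0.884 = 0.392 mg/L.

0.392 mg/L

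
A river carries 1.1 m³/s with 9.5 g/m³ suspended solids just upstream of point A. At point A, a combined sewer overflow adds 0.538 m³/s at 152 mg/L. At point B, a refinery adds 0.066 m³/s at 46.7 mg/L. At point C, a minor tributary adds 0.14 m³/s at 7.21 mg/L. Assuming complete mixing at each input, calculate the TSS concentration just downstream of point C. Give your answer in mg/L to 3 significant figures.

After input A: C = (1.1·9.5 + 0.538·152) / 1.638 = 56.3 mg/L.
After input B: C = (1.638·56.3 + 0.066·46.7) / 1.704 = 55.93 mg/L.
After input C: C = (1.704·55.93 + 0.14·7.21) / 1.844 = 52.23 mg/L.

52.2 mg/L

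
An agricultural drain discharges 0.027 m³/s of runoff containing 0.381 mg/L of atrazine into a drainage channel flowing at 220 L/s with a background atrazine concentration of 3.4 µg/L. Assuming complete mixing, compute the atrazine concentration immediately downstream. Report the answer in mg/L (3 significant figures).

0.0447 mg/L

220 L/s = 0.22 m³/s.
3.4 µg/L = 0.0034 mg/L.
By mass balance at complete mixing, C = (0.027·0.381 + 0.22·0.0034) / (0.027 + 0.22) = 0.01103/0.247 = 0.04468 mg/L.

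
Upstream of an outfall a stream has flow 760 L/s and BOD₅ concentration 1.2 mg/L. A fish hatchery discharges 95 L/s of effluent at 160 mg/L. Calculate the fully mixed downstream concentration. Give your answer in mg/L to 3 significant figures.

95 L/s = 0.095 m³/s.
760 L/s = 0.76 m³/s.
By mass balance at complete mixing, C = (0.095·160 + 0.76·1.2) / (0.095 + 0.76) = 16.11/0.855 = 18.84 mg/L.

18.8 mg/L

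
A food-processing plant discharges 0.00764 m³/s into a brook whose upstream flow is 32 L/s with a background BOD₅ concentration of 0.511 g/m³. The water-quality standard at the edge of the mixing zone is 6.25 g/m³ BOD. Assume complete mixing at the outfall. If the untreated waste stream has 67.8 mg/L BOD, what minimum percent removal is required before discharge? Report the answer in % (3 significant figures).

55.3 %

32 L/s = 0.032 m³/s.
Mass balance: 6.25·0.03964 = 0.00764·Cₑ + 0.032·0.511.
Cₑ = (0.2477 − 0.01635) / 0.00764 = 30.29 mg/L.
Required removal = 1 − 30.29/67.8 = 55.33 %.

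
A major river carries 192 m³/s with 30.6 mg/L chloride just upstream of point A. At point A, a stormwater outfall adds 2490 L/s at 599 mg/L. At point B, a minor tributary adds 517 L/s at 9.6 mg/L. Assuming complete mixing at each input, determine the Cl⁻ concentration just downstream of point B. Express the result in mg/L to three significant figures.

37.8 mg/L

2490 L/s = 2.49 m³/s.
After input A: C = (192·30.6 + 2.49·599) / 194.5 = 37.88 mg/L.
517 L/s = 0.517 m³/s.
After input B: C = (194.5·37.88 + 0.517·9.6) / 195 = 37.8 mg/L.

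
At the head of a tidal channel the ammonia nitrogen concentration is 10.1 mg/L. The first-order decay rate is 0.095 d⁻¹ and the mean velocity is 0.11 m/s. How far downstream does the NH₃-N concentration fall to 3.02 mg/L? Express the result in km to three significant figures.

From C = C₀·e^(−kt), t = ln(C₀/C)/k = ln(10.1/3.02)/0.095 = 1.207/0.095 = 12.71 d.
Distance = v·t = 0.11 m/s × 1.098e+06 s = 1.208e+05 m = 120.8 km.

121 km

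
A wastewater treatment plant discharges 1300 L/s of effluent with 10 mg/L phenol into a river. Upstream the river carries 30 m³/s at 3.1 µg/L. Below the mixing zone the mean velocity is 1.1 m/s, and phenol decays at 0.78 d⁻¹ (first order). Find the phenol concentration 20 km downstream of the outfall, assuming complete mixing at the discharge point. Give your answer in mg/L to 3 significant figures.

0.355 mg/L

1300 L/s = 1.3 m³/s.
3.1 µg/L = 0.0031 mg/L.
After complete mixing, C₀ = (1.3·10 + 30·0.0031) / 31.3 = 0.4183 mg/L.
Travel time t = 2e+04 m / 1.1 m/s = 1.818e+04 s = 0.2104 d.
C = 0.4183·exp(−0.78·0.2104) = 0.4183·0.8486 = 0.355 mg/L.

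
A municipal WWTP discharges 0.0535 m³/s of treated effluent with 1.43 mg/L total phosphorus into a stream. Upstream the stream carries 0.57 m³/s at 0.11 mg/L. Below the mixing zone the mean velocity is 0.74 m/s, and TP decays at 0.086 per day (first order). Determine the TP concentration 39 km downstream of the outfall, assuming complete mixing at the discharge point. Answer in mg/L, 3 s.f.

After complete mixing, C₀ = (0.0535·1.43 + 0.57·0.11) / 0.6235 = 0.2233 mg/L.
Travel time t = 3.9e+04 m / 0.74 m/s = 5.27e+04 s = 0.61 d.
C = 0.2233·exp(−0.086·0.61) = 0.2233·0.9489 = 0.2119 mg/L.

0.212 mg/L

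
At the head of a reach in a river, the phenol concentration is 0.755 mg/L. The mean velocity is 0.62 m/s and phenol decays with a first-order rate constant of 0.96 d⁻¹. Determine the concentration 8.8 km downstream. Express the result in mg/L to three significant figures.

0.645 mg/L

Travel time t = 8.8 km / 0.62 m/s = 8800/0.62 = 1.419e+04 s = 0.1643 d.
First-order decay: C = 0.755·exp(−0.96·0.1643) = 0.755·0.8541 = 0.6448 mg/L.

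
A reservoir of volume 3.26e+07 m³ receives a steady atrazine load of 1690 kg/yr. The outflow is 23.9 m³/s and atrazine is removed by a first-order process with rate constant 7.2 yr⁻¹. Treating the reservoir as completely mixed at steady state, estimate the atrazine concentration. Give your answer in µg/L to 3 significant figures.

1.71 µg/L

Outflow Q = 23.9 m³/s × 3.156e+07 s/yr = 7.542e+08 m³/yr.
Steady-state CSTR mass balance: W = Q·C + k·V·C, so C = W/(Q + kV).
Q + kV = 7.542e+08 + 7.2·3.26e+07 = 9.889e+08 m³/yr.
C = 1690/9.889e+08 = 1.709e-06 kg/m³ = 0.001709 mg/L = 1.709 µg/L.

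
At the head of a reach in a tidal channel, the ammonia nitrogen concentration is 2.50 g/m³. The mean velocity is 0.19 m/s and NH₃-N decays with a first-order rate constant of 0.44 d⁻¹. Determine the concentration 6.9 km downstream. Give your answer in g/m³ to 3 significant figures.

Travel time t = 6.9 km / 0.19 m/s = 6900/0.19 = 3.632e+04 s = 0.4203 d.
First-order decay: C = 2.50·exp(−0.44·0.4203) = 2.50·0.8312 = 2.078 g/m³.

2.08 g/m³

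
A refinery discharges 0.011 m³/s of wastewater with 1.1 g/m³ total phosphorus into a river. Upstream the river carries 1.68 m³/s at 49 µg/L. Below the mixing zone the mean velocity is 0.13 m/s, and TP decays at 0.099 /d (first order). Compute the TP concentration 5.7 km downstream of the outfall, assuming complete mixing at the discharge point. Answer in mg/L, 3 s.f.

49 µg/L = 0.049 mg/L.
After complete mixing, C₀ = (0.011·1.1 + 1.68·0.049) / 1.691 = 0.05584 mg/L.
Travel time t = 5700 m / 0.13 m/s = 4.385e+04 s = 0.5075 d.
C = 0.05584·exp(−0.099·0.5075) = 0.05584·0.951 = 0.0531 mg/L.

0.0531 mg/L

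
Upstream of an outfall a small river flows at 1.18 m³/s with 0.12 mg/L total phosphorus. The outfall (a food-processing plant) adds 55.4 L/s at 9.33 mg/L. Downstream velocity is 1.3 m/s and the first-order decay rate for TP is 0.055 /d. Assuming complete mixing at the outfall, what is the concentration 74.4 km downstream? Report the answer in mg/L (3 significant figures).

55.4 L/s = 0.0554 m³/s.
After complete mixing, C₀ = (0.0554·9.33 + 1.18·0.12) / 1.235 = 0.533 mg/L.
Travel time t = 7.44e+04 m / 1.3 m/s = 5.723e+04 s = 0.6624 d.
C = 0.533·exp(−0.055·0.6624) = 0.533·0.9642 = 0.5139 mg/L.

0.514 mg/L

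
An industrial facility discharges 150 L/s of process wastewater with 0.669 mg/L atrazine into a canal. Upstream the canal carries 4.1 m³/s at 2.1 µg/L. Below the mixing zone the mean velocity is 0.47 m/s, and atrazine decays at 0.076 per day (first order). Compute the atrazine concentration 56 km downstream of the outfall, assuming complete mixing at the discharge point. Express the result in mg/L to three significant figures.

0.0231 mg/L

150 L/s = 0.15 m³/s.
2.1 µg/L = 0.0021 mg/L.
After complete mixing, C₀ = (0.15·0.669 + 4.1·0.0021) / 4.25 = 0.02564 mg/L.
Travel time t = 5.6e+04 m / 0.47 m/s = 1.191e+05 s = 1.379 d.
C = 0.02564·exp(−0.076·1.379) = 0.02564·0.9005 = 0.02309 mg/L.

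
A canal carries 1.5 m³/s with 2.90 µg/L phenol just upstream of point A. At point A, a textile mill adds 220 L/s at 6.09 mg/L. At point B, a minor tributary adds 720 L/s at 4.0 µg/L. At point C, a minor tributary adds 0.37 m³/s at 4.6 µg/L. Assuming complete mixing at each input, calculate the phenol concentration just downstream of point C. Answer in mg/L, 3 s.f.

2.90 µg/L = 0.0029 mg/L.
220 L/s = 0.22 m³/s.
After input A: C = (1.5·0.0029 + 0.22·6.09) / 1.72 = 0.7815 mg/L.
720 L/s = 0.72 m³/s.
4.0 µg/L = 0.004 mg/L.
After input B: C = (1.72·0.7815 + 0.72·0.004) / 2.44 = 0.5521 mg/L.
4.6 µg/L = 0.0046 mg/L.
After input C: C = (2.44·0.5521 + 0.37·0.0046) / 2.81 = 0.48 mg/L.

0.480 mg/L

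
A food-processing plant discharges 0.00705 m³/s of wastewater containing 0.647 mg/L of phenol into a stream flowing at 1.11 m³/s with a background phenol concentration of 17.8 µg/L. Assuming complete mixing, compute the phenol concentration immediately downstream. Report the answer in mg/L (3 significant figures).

0.0218 mg/L

17.8 µg/L = 0.0178 mg/L.
Conservation of mass across the mixing zone: C = (0.00705·0.647 + 1.11·0.0178) / (0.00705 + 1.11) = 0.02432/1.117 = 0.02177 mg/L.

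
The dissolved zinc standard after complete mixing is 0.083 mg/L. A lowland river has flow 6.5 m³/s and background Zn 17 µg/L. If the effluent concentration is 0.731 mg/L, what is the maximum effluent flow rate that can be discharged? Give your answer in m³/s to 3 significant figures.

17 µg/L = 0.017 mg/L.
Mass balance at complete mixing: C_std·(Q_w + Q_r) = Q_w·C_e + Q_r·C_b.
Rearranging, Q_w = Q_r·(C_std − C_b)/(C_e − C_std) = 6.5·(0.083 − 0.017) / (0.731 − 0.083) = 0.662 m³/s.

0.662 m³/s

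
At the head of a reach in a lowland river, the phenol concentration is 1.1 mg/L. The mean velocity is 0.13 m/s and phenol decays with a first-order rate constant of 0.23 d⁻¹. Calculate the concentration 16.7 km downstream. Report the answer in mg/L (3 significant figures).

0.781 mg/L

Travel time t = 16.7 km / 0.13 m/s = 1.67e+04/0.13 = 1.285e+05 s = 1.487 d.
First-order decay: C = 1.1·exp(−0.23·1.487) = 1.1·0.7104 = 0.7814 mg/L.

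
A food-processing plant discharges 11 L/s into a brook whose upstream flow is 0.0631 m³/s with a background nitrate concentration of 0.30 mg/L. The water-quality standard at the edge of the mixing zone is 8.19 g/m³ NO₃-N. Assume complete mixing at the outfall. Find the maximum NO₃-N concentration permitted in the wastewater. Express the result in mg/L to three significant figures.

53.4 mg/L

11 L/s = 0.011 m³/s.
Mass balance: 8.19·0.0741 = 0.011·Cₑ + 0.0631·0.3.
Cₑ = (0.6069 − 0.01893) / 0.011 = 53.45 mg/L.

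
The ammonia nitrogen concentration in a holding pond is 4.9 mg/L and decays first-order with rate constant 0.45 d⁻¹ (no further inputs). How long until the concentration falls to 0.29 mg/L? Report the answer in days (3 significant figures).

6.28 d

t = ln(C₀/C)/k = ln(4.9/0.29)/0.45 = 2.827/0.45 = 6.282 d.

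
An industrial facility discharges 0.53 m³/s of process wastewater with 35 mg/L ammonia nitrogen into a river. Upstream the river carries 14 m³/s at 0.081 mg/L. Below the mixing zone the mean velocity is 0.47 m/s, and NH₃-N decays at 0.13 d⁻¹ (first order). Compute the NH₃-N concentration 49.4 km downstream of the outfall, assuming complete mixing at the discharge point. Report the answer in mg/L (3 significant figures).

After complete mixing, C₀ = (0.53·35 + 14·0.081) / 14.53 = 1.355 mg/L.
Travel time t = 4.94e+04 m / 0.47 m/s = 1.051e+05 s = 1.217 d.
C = 1.355·exp(−0.13·1.217) = 1.355·0.8537 = 1.157 mg/L.

1.16 mg/L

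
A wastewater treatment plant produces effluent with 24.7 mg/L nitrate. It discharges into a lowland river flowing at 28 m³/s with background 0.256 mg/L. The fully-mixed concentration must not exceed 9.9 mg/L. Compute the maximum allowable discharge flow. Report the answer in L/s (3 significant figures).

Mass balance at complete mixing: C_std·(Q_w + Q_r) = Q_w·C_e + Q_r·C_b.
Rearranging, Q_w = Q_r·(C_std − C_b)/(C_e − C_std) = 28·(9.9 − 0.256) / (24.7 − 9.9) = 18.25 m³/s.
= 1.825e+04 L/s.

18200 L/s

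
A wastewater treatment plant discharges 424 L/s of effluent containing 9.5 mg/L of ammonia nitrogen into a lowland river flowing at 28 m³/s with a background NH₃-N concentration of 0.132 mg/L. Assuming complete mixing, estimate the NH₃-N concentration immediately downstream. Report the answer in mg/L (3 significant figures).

424 L/s = 0.424 m³/s.
By mass balance at complete mixing, C = (0.424·9.5 + 28·0.132) / (0.424 + 28) = 7.724/28.42 = 0.2717 mg/L.

0.272 mg/L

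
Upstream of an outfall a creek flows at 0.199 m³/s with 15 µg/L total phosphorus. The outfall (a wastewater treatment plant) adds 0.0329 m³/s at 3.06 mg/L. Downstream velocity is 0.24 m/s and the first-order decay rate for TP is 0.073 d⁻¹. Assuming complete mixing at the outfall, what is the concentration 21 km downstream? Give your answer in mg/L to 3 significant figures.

0.415 mg/L

15 µg/L = 0.015 mg/L.
After complete mixing, C₀ = (0.0329·3.06 + 0.199·0.015) / 0.2319 = 0.447 mg/L.
Travel time t = 2.1e+04 m / 0.24 m/s = 8.75e+04 s = 1.013 d.
C = 0.447·exp(−0.073·1.013) = 0.447·0.9287 = 0.4151 mg/L.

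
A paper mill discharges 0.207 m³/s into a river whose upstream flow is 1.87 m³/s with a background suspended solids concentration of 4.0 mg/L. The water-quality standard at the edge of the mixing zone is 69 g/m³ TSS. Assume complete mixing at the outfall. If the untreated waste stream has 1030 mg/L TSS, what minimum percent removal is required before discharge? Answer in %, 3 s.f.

36.3 %

Mass balance: 69·2.077 = 0.207·Cₑ + 1.87·4.
Cₑ = (143.3 − 7.48) / 0.207 = 656.2 mg/L.
Required removal = 1 − 656.2/1030 = 36.29 %.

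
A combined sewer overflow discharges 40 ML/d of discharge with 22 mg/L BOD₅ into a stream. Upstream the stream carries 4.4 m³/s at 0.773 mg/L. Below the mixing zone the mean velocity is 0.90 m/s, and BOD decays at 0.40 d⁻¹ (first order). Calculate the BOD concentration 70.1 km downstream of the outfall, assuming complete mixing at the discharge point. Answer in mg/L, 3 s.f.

1.95 mg/L

40 ML/d = 0.463 m³/s.
After complete mixing, C₀ = (0.463·22 + 4.4·0.773) / 4.863 = 2.794 mg/L.
Travel time t = 7.01e+04 m / 0.90 m/s = 7.789e+04 s = 0.9015 d.
C = 2.794·exp(−0.40·0.9015) = 2.794·0.6973 = 1.948 mg/L.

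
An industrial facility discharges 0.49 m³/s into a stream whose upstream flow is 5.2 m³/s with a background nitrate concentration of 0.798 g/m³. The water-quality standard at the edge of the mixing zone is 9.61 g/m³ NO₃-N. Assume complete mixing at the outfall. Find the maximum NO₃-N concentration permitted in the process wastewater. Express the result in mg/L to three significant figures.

Mass balance: 9.61·5.69 = 0.49·Cₑ + 5.2·0.798.
Cₑ = (54.68 − 4.15) / 0.49 = 103.1 mg/L.

103 mg/L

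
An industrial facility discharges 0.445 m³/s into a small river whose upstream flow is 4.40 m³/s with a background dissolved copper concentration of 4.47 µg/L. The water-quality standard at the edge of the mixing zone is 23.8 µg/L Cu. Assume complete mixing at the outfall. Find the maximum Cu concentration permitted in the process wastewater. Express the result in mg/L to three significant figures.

0.215 mg/L

4.47 µg/L = 0.00447 mg/L.
23.8 µg/L = 0.0238 mg/L.
Mass balance: 0.0238·4.845 = 0.445·Cₑ + 4.4·0.00447.
Cₑ = (0.1153 − 0.01967) / 0.445 = 0.2149 mg/L.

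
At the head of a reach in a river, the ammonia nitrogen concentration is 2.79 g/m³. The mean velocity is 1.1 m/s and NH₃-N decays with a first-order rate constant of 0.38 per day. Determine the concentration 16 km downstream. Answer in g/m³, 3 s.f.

Travel time t = 16 km / 1.1 m/s = 1.6e+04/1.1 = 1.455e+04 s = 0.1684 d.
First-order decay: C = 2.79·exp(−0.38·0.1684) = 2.79·0.938 = 2.617 g/m³.

2.62 g/m³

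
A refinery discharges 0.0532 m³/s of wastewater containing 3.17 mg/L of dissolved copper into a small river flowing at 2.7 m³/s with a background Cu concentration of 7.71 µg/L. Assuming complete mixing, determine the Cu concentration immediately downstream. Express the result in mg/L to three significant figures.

0.0688 mg/L

7.71 µg/L = 0.00771 mg/L.
By mass balance at complete mixing, C = (0.0532·3.17 + 2.7·0.00771) / (0.0532 + 2.7) = 0.1895/2.753 = 0.06881 mg/L.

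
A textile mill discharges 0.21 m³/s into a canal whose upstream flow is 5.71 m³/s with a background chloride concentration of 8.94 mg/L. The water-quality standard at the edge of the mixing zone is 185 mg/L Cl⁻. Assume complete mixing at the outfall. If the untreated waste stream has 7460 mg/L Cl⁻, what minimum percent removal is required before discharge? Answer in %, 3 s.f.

Mass balance: 185·5.92 = 0.21·Cₑ + 5.71·8.94.
Cₑ = (1095 − 51.05) / 0.21 = 4972 mg/L.
Required removal = 1 − 4972/7460 = 33.35 %.

33.3 %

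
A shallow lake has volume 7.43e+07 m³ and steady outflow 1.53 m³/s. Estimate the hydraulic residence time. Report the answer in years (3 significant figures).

1.54 yr

Q = 1.53 m³/s × 3.156e+07 s/yr = 4.828e+07 m³/yr.
Hydraulic residence time τ = V/Q = 7.43e+07/4.828e+07 = 1.539 yr.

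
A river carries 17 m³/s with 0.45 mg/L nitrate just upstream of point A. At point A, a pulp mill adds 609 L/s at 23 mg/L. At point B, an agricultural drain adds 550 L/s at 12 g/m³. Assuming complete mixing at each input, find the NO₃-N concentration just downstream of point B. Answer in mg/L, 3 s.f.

1.56 mg/L

609 L/s = 0.609 m³/s.
After input A: C = (17·0.45 + 0.609·23) / 17.61 = 1.23 mg/L.
550 L/s = 0.55 m³/s.
After input B: C = (17.61·1.23 + 0.55·12) / 18.16 = 1.556 mg/L.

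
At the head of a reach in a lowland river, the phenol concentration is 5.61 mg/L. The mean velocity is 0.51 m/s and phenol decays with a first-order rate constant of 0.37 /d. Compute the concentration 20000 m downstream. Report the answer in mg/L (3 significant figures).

Travel time t = 20000 m / 0.51 m/s = 2e+04/0.51 = 3.922e+04 s = 0.4539 d.
First-order decay: C = 5.61·exp(−0.37·0.4539) = 5.61·0.8454 = 4.743 mg/L.

4.74 mg/L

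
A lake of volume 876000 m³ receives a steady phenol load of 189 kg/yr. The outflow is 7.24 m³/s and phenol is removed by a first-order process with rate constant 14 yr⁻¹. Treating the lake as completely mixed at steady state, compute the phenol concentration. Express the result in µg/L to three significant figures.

Outflow Q = 7.24 m³/s × 3.156e+07 s/yr = 2.285e+08 m³/yr.
Steady-state CSTR mass balance: W = Q·C + k·V·C, so C = W/(Q + kV).
Q + kV = 2.285e+08 + 14·876000 = 2.407e+08 m³/yr.
C = 189/2.407e+08 = 7.851e-07 kg/m³ = 0.0007851 mg/L = 0.7851 µg/L.

0.785 µg/L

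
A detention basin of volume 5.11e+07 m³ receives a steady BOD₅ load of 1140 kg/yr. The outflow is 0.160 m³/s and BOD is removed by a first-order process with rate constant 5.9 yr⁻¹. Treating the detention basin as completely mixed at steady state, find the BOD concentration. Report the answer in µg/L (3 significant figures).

3.72 µg/L

Outflow Q = 0.160 m³/s × 3.156e+07 s/yr = 5.049e+06 m³/yr.
Steady-state CSTR mass balance: W = Q·C + k·V·C, so C = W/(Q + kV).
Q + kV = 5.049e+06 + 5.9·5.11e+07 = 3.065e+08 m³/yr.
C = 1140/3.065e+08 = 3.719e-06 kg/m³ = 0.003719 mg/L = 3.719 µg/L.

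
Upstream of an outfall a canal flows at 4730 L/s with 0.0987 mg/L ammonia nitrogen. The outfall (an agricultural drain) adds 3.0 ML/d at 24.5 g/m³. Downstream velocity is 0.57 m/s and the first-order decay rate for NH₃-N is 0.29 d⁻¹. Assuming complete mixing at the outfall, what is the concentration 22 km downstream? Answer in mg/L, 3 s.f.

0.243 mg/L

3.0 ML/d = 0.03472 m³/s.
4730 L/s = 4.73 m³/s.
After complete mixing, C₀ = (0.03472·24.5 + 4.73·0.0987) / 4.765 = 0.2765 mg/L.
Travel time t = 2.2e+04 m / 0.57 m/s = 3.86e+04 s = 0.4467 d.
C = 0.2765·exp(−0.29·0.4467) = 0.2765·0.8785 = 0.2429 mg/L.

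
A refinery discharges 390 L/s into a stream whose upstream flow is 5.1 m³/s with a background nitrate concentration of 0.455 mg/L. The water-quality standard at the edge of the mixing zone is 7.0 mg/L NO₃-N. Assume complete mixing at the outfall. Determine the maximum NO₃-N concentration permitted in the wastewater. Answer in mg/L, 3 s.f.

92.6 mg/L

390 L/s = 0.39 m³/s.
Mass balance: 7·5.49 = 0.39·Cₑ + 5.1·0.455.
Cₑ = (38.43 − 2.321) / 0.39 = 92.59 mg/L.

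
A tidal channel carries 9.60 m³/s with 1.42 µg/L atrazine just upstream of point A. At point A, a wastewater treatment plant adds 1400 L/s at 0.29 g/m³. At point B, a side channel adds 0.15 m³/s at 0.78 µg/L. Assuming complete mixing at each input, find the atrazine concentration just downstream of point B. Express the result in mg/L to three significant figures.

1.42 µg/L = 0.00142 mg/L.
1400 L/s = 1.4 m³/s.
After input A: C = (9.6·0.00142 + 1.4·0.29) / 11 = 0.03815 mg/L.
0.78 µg/L = 0.00078 mg/L.
After input B: C = (11·0.03815 + 0.15·0.00078) / 11.15 = 0.03765 mg/L.

0.0376 mg/L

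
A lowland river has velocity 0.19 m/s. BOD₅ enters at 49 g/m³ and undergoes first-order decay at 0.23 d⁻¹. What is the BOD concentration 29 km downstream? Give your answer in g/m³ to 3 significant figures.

Travel time t = 29 km / 0.19 m/s = 2.9e+04/0.19 = 1.526e+05 s = 1.767 d.
First-order decay: C = 49·exp(−0.23·1.767) = 49·0.6661 = 32.64 g/m³.

32.6 g/m³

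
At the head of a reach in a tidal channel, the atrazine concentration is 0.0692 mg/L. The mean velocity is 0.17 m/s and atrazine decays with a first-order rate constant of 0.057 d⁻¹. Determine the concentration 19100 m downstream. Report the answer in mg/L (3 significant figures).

Travel time t = 19100 m / 0.17 m/s = 1.91e+04/0.17 = 1.124e+05 s = 1.3 d.
First-order decay: C = 0.0692·exp(−0.057·1.3) = 0.0692·0.9286 = 0.06426 mg/L.

0.0643 mg/L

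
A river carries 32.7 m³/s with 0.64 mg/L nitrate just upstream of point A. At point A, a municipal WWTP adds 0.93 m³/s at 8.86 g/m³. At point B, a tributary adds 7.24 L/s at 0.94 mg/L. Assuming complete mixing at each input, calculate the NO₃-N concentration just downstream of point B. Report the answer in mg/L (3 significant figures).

After input A: C = (32.7·0.64 + 0.93·8.86) / 33.63 = 0.8673 mg/L.
7.24 L/s = 0.00724 m³/s.
After input B: C = (33.63·0.8673 + 0.00724·0.94) / 33.64 = 0.8673 mg/L.

0.867 mg/L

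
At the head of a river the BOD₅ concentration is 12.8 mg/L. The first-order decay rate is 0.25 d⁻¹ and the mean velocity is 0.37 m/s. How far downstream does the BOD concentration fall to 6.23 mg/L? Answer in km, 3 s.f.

From C = C₀·e^(−kt), t = ln(C₀/C)/k = ln(12.8/6.23)/0.25 = 0.7201/0.25 = 2.88 d.
Distance = v·t = 0.37 m/s × 2.489e+05 s = 9.208e+04 m = 92.08 km.

92.1 km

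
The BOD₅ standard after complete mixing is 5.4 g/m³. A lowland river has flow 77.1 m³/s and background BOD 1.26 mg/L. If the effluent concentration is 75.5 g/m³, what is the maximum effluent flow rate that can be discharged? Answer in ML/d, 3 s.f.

393 ML/d

Mass balance at complete mixing: C_std·(Q_w + Q_r) = Q_w·C_e + Q_r·C_b.
Rearranging, Q_w = Q_r·(C_std − C_b)/(C_e − C_std) = 77.1·(5.4 − 1.26) / (75.5 − 5.4) = 4.553 m³/s.
= 393.4 ML/d.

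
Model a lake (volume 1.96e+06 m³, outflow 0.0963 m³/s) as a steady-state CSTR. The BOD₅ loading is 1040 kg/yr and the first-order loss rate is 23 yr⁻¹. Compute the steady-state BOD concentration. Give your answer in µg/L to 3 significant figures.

21.6 µg/L

Outflow Q = 0.0963 m³/s × 3.156e+07 s/yr = 3.039e+06 m³/yr.
Steady-state CSTR mass balance: W = Q·C + k·V·C, so C = W/(Q + kV).
Q + kV = 3.039e+06 + 23·1.96e+06 = 4.812e+07 m³/yr.
C = 1040/4.812e+07 = 2.161e-05 kg/m³ = 0.02161 mg/L = 21.61 µg/L.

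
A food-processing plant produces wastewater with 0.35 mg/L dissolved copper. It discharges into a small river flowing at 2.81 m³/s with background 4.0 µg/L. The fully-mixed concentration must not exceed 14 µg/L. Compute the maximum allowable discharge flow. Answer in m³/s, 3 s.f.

4.0 µg/L = 0.004 mg/L.
14 µg/L = 0.014 mg/L.
Mass balance at complete mixing: C_std·(Q_w + Q_r) = Q_w·C_e + Q_r·C_b.
Rearranging, Q_w = Q_r·(C_std − C_b)/(C_e − C_std) = 2.81·(0.014 − 0.004) / (0.35 − 0.014) = 0.08363 m³/s.

0.0836 m³/s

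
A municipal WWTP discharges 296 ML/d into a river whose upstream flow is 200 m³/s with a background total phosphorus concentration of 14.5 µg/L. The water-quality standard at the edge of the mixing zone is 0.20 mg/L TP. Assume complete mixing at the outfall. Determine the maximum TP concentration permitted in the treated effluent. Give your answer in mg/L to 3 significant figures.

296 ML/d = 3.426 m³/s.
14.5 µg/L = 0.0145 mg/L.
Mass balance: 0.2·203.4 = 3.426·Cₑ + 200·0.0145.
Cₑ = (40.69 − 2.9) / 3.426 = 11.03 mg/L.

11.0 mg/L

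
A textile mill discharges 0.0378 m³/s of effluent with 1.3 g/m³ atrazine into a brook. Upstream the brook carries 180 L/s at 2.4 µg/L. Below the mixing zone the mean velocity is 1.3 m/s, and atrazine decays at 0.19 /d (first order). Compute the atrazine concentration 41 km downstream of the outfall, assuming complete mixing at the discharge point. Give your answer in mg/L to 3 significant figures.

0.212 mg/L

180 L/s = 0.18 m³/s.
2.4 µg/L = 0.0024 mg/L.
After complete mixing, C₀ = (0.0378·1.3 + 0.18·0.0024) / 0.2178 = 0.2276 mg/L.
Travel time t = 4.1e+04 m / 1.3 m/s = 3.154e+04 s = 0.365 d.
C = 0.2276·exp(−0.19·0.365) = 0.2276·0.933 = 0.2124 mg/L.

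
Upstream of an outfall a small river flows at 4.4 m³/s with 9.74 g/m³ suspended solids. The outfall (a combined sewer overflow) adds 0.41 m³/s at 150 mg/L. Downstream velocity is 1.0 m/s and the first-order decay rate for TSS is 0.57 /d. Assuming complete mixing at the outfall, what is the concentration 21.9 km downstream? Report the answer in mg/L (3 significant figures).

After complete mixing, C₀ = (0.41·150 + 4.4·9.74) / 4.81 = 21.7 mg/L.
Travel time t = 2.19e+04 m / 1.0 m/s = 2.19e+04 s = 0.2535 d.
C = 21.7·exp(−0.57·0.2535) = 21.7·0.8655 = 18.78 mg/L.

18.8 mg/L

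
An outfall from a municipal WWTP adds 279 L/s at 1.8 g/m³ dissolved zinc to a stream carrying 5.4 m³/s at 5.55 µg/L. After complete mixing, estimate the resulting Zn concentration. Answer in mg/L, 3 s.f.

0.0937 mg/L

279 L/s = 0.279 m³/s.
5.55 µg/L = 0.00555 mg/L.
By mass balance at complete mixing, C = (0.279·1.8 + 5.4·0.00555) / (0.279 + 5.4) = 0.5322/5.679 = 0.09371 mg/L.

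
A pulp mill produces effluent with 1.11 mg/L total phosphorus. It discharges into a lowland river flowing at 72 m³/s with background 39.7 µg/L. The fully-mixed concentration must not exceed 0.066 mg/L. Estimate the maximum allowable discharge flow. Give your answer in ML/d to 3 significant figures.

157 ML/d

39.7 µg/L = 0.0397 mg/L.
Mass balance at complete mixing: C_std·(Q_w + Q_r) = Q_w·C_e + Q_r·C_b.
Rearranging, Q_w = Q_r·(C_std − C_b)/(C_e − C_std) = 72·(0.066 − 0.0397) / (1.11 − 0.066) = 1.814 m³/s.
= 156.7 ML/d.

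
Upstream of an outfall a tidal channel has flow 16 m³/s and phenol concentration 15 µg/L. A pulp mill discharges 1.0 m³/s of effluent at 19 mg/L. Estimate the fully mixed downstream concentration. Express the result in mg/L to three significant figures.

1.13 mg/L

15 µg/L = 0.015 mg/L.
Conservation of mass across the mixing zone: C = (1·19 + 16·0.015) / (1 + 16) = 19.24/17 = 1.132 mg/L.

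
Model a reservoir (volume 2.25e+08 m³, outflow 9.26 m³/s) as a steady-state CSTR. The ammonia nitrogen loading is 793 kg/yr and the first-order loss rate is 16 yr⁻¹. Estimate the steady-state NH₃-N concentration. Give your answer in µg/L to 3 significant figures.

0.204 µg/L

Outflow Q = 9.26 m³/s × 3.156e+07 s/yr = 2.922e+08 m³/yr.
Steady-state CSTR mass balance: W = Q·C + k·V·C, so C = W/(Q + kV).
Q + kV = 2.922e+08 + 16·2.25e+08 = 3.892e+09 m³/yr.
C = 793/3.892e+09 = 2.037e-07 kg/m³ = 0.0002037 mg/L = 0.2037 µg/L.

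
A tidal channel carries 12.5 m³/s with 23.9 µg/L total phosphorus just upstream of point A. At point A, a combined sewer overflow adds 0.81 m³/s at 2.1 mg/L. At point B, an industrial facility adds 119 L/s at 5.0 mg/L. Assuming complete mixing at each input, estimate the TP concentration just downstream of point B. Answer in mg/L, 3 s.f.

23.9 µg/L = 0.0239 mg/L.
After input A: C = (12.5·0.0239 + 0.81·2.1) / 13.31 = 0.1502 mg/L.
119 L/s = 0.119 m³/s.
After input B: C = (13.31·0.1502 + 0.119·5) / 13.43 = 0.1932 mg/L.

0.193 mg/L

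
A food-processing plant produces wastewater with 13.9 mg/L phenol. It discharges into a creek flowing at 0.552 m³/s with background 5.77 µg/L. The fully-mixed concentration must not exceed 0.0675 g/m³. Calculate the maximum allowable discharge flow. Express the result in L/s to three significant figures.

2.46 L/s

5.77 µg/L = 0.00577 mg/L.
Mass balance at complete mixing: C_std·(Q_w + Q_r) = Q_w·C_e + Q_r·C_b.
Rearranging, Q_w = Q_r·(C_std − C_b)/(C_e − C_std) = 0.552·(0.0675 − 0.00577) / (13.9 − 0.0675) = 0.002463 m³/s.
= 2.463 L/s.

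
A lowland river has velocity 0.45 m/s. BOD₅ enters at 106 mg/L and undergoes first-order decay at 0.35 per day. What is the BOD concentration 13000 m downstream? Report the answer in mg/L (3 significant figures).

94.3 mg/L

Travel time t = 13000 m / 0.45 m/s = 1.3e+04/0.45 = 2.889e+04 s = 0.3344 d.
First-order decay: C = 106·exp(−0.35·0.3344) = 106·0.8896 = 94.29 mg/L.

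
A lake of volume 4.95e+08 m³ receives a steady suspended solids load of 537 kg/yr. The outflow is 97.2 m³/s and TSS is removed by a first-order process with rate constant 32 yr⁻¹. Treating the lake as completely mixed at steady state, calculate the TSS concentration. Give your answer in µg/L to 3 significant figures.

Outflow Q = 97.2 m³/s × 3.156e+07 s/yr = 3.067e+09 m³/yr.
Steady-state CSTR mass balance: W = Q·C + k·V·C, so C = W/(Q + kV).
Q + kV = 3.067e+09 + 32·4.95e+08 = 1.891e+10 m³/yr.
C = 537/1.891e+10 = 2.84e-08 kg/m³ = 2.84e-05 mg/L = 0.0284 µg/L.

0.0284 µg/L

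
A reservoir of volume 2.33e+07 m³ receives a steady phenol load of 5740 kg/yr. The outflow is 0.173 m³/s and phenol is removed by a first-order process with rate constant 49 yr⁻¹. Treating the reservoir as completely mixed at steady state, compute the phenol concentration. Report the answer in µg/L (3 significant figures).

Outflow Q = 0.173 m³/s × 3.156e+07 s/yr = 5.459e+06 m³/yr.
Steady-state CSTR mass balance: W = Q·C + k·V·C, so C = W/(Q + kV).
Q + kV = 5.459e+06 + 49·2.33e+07 = 1.147e+09 m³/yr.
C = 5740/1.147e+09 = 5.004e-06 kg/m³ = 0.005004 mg/L = 5.004 µg/L.

5.00 µg/L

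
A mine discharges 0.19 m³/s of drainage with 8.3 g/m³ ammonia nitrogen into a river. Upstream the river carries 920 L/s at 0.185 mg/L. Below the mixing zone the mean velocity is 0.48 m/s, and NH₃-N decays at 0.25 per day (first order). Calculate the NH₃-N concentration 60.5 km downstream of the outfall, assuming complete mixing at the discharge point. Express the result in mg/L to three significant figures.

1.09 mg/L

920 L/s = 0.92 m³/s.
After complete mixing, C₀ = (0.19·8.3 + 0.92·0.185) / 1.11 = 1.574 mg/L.
Travel time t = 6.05e+04 m / 0.48 m/s = 1.26e+05 s = 1.459 d.
C = 1.574·exp(−0.25·1.459) = 1.574·0.6944 = 1.093 mg/L.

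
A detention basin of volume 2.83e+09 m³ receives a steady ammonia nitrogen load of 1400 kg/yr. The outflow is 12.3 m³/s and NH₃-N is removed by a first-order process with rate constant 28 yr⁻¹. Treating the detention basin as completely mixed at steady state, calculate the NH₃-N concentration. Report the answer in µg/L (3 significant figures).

0.0176 µg/L

Outflow Q = 12.3 m³/s × 3.156e+07 s/yr = 3.882e+08 m³/yr.
Steady-state CSTR mass balance: W = Q·C + k·V·C, so C = W/(Q + kV).
Q + kV = 3.882e+08 + 28·2.83e+09 = 7.963e+10 m³/yr.
C = 1400/7.963e+10 = 1.758e-08 kg/m³ = 1.758e-05 mg/L = 0.01758 µg/L.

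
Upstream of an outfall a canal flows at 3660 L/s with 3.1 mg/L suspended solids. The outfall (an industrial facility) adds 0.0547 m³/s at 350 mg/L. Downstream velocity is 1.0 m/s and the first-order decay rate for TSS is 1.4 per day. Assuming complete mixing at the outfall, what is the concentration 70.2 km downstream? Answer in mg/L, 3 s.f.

3660 L/s = 3.66 m³/s.
After complete mixing, C₀ = (0.0547·350 + 3.66·3.1) / 3.715 = 8.208 mg/L.
Travel time t = 7.02e+04 m / 1.0 m/s = 7.02e+04 s = 0.8125 d.
C = 8.208·exp(−1.4·0.8125) = 8.208·0.3206 = 2.632 mg/L.

2.63 mg/L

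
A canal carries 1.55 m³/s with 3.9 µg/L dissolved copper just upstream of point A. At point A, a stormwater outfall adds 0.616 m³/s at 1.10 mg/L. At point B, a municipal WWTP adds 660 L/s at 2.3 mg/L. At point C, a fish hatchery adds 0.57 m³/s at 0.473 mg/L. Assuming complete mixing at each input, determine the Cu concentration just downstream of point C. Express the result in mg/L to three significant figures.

3.9 µg/L = 0.0039 mg/L.
After input A: C = (1.55·0.0039 + 0.616·1.1) / 2.166 = 0.3156 mg/L.
660 L/s = 0.66 m³/s.
After input B: C = (2.166·0.3156 + 0.66·2.3) / 2.826 = 0.7791 mg/L.
After input C: C = (2.826·0.7791 + 0.57·0.473) / 3.396 = 0.7277 mg/L.

0.728 mg/L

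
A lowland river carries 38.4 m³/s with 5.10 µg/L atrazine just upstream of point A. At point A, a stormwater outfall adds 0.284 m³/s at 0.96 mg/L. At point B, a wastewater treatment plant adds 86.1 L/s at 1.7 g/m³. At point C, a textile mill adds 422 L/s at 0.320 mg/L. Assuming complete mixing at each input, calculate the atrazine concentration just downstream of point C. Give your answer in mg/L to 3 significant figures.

5.10 µg/L = 0.0051 mg/L.
After input A: C = (38.4·0.0051 + 0.284·0.96) / 38.68 = 0.01211 mg/L.
86.1 L/s = 0.0861 m³/s.
After input B: C = (38.68·0.01211 + 0.0861·1.7) / 38.77 = 0.01586 mg/L.
422 L/s = 0.422 m³/s.
After input C: C = (38.77·0.01586 + 0.422·0.32) / 39.19 = 0.01913 mg/L.

0.0191 mg/L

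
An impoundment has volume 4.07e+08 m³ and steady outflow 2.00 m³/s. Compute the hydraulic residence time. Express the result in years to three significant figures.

Q = 2.00 m³/s × 3.156e+07 s/yr = 6.312e+07 m³/yr.
Hydraulic residence time τ = V/Q = 4.07e+08/6.312e+07 = 6.449 yr.

6.45 yr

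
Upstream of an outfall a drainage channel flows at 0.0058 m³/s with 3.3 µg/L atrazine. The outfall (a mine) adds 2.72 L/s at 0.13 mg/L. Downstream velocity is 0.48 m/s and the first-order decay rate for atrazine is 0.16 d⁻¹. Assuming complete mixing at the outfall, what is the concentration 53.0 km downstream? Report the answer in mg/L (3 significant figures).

0.0357 mg/L

2.72 L/s = 0.00272 m³/s.
3.3 µg/L = 0.0033 mg/L.
After complete mixing, C₀ = (0.00272·0.13 + 0.0058·0.0033) / 0.00852 = 0.04375 mg/L.
Travel time t = 5.3e+04 m / 0.48 m/s = 1.104e+05 s = 1.278 d.
C = 0.04375·exp(−0.16·1.278) = 0.04375·0.8151 = 0.03566 mg/L.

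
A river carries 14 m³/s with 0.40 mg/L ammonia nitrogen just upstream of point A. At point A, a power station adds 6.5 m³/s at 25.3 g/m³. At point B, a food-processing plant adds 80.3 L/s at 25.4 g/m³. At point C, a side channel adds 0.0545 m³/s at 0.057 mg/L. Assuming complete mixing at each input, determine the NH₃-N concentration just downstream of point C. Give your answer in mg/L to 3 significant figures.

8.34 mg/L

After input A: C = (14·0.4 + 6.5·25.3) / 20.5 = 8.295 mg/L.
80.3 L/s = 0.0803 m³/s.
After input B: C = (20.5·8.295 + 0.0803·25.4) / 20.58 = 8.362 mg/L.
After input C: C = (20.58·8.362 + 0.0545·0.057) / 20.63 = 8.34 mg/L.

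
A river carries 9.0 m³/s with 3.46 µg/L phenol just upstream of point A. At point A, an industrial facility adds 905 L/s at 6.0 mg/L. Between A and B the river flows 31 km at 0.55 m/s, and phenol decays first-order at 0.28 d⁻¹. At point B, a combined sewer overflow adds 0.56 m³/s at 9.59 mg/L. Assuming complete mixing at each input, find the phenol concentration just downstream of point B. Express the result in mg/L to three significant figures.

3.46 µg/L = 0.00346 mg/L.
905 L/s = 0.905 m³/s.
After input A: C = (9·0.00346 + 0.905·6) / 9.905 = 0.5514 mg/L.
Over the 31 km reach to input B (t = 5.636e+04 s = 0.6524 d), decay gives C = 0.5514·exp(−0.28·0.6524) = 0.4593 mg/L.
After input B: C = (9.905·0.4593 + 0.56·9.59) / 10.46 = 0.9479 mg/L.

0.948 mg/L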